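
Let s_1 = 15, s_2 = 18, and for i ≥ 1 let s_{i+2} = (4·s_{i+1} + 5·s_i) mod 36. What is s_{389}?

s_1 = 15; s_2 = 18; s_3 = 3; s_4 = 30; s_5 = 27; s_6 = 6; s_7 = 15; s_8 = 18.
Since (s_7, s_8) = (s_1, s_2) = (15, 18) (two consecutive terms determine the rest), the sequence is periodic with period 6.
(389 - 1) mod 6 = 4, so s_{389} = s_5 = 27.

27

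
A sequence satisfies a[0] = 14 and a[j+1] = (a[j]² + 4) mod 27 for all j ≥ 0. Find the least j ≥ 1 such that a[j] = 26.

We have a[0] = 14,  a[1] = 11,  a[2] = 17,  a[3] = 23,  a[4] = 20,  a[5] = 26,  a[6] = 5,  a[7] = 2,  a[8] = 8,  a[9] = 14.
The sequence repeats with period 9.
The value 26 first appears (with j ≥ 1) at a[5].

5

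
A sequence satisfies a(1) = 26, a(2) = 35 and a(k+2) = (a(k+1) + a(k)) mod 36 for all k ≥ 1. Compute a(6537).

Computing terms: a(1) = 26; a(2) = 35; a(3) = 25; a(4) = 24; a(5) = 13; a(6) = 1; a(7) = 14; a(8) = 15; a(9) = 29; a(10) = 8; a(11) = 1; a(12) = 9; a(13) = 10; a(14) = 19; a(15) = 29; a(16) = 12; a(17) = 5; a(18) = 17; a(19) = 22; a(20) = 3; a(21) = 25; a(22) = 28; a(23) = 17; a(24) = 9; a(25) = 26; a(26) = 35.
The sequence repeats with period 24.
(6537 - 1) mod 24 = 8, so a(6537) = a(9) = 29.

29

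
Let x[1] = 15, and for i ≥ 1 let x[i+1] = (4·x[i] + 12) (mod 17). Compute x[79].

11

Computing terms: x[1] = 15; x[2] = 4; x[3] = 11; x[4] = 5; x[5] = 15.
The sequence repeats with period 4.
(79 - 1) mod 4 = 2, so x[79] = x[3] = 11.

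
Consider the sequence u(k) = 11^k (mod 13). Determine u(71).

6

u(1) = 11, u(2) = 4, u(3) = 5, u(4) = 3, u(5) = 7, u(6) = 12, u(7) = 2, u(8) = 9, u(9) = 8, u(10) = 10, u(11) = 6, u(12) = 1, u(13) = 11.
The sequence repeats with period 12.
So u(71) = u(1 + ((71-1) mod 12)) = u(11) = 6.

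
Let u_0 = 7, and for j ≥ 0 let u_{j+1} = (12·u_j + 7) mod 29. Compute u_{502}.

26

We have u_0 = 7, u_1 = 4, u_2 = 26, u_3 = 0, u_4 = 7.
The sequence repeats with period 4.
(502 - 0) mod 4 = 2, so u_{502} = u_2 = 26.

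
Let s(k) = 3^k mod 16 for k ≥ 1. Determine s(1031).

11

Listing terms: s(1) = 3; s(2) = 9; s(3) = 11; s(4) = 1; s(5) = 3.
The sequence repeats with period 4.
So s(1031) = s(1 + ((1031-1) mod 4)) = s(3) = 11.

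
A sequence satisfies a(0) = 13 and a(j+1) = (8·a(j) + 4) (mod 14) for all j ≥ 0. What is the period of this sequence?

7

We have a(0) = 13,  a(1) = 10,  a(2) = 0,  a(3) = 4,  a(4) = 8,  a(5) = 12,  a(6) = 2,  a(7) = 6,  a(8) = 10.
Since a(8) = a(1) = 10, the sequence is eventually periodic: after a pre-period of length 1 it cycles with period 7.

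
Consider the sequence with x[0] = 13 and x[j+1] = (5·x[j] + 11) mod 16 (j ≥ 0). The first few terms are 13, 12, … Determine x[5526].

11

We have x[0] = 13,  x[1] = 12,  x[2] = 7,  x[3] = 14,  x[4] = 1,  x[5] = 0,  x[6] = 11,  x[7] = 2,  x[8] = 5,  x[9] = 4,  x[10] = 15,  x[11] = 6,  x[12] = 9,  x[13] = 8,  x[14] = 3,  x[15] = 10,  x[16] = 13.
Since x[16] = x[0] = 13, the sequence is periodic with period 16.
So x[5526] = x[0 + ((5526-0) mod 16)] = x[6] = 11.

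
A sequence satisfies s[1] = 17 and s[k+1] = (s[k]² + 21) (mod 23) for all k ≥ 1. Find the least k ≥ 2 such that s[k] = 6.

Computing terms: s[1] = 17, s[2] = 11, s[3] = 4, s[4] = 14, s[5] = 10, s[6] = 6, s[7] = 11.
Since s[7] = s[2] = 11, the sequence is eventually periodic: after a pre-period of length 1 it cycles with period 5.
The value 6 first appears (with k ≥ 2) at s[6].

6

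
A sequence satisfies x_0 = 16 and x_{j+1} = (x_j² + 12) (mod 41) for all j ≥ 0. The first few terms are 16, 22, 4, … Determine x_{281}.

4

Listing terms: x_0 = 16; x_1 = 22; x_2 = 4; x_3 = 28; x_4 = 17; x_5 = 14; x_6 = 3; x_7 = 21; x_8 = 2; x_9 = 16.
The sequence repeats with period 9.
So x_{281} = x_{0 + ((281-0) mod 9)} = x_2 = 4.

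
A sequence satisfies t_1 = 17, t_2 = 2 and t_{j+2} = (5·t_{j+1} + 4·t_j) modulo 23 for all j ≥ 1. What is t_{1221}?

5

Listing terms: t_1 = 17; t_2 = 2; t_3 = 9; t_4 = 7; t_5 = 2; t_6 = 15; t_7 = 14; t_8 = 15; t_9 = 16; t_{10} = 2; t_{11} = 5; t_{12} = 10; t_{13} = 1; t_{14} = 22; t_{15} = 22; t_{16} = 14; t_{17} = 20; t_{18} = 18; t_{19} = 9; t_{20} = 2; t_{21} = 0; t_{22} = 8; t_{23} = 17; t_{24} = 2.
The sequence repeats with period 22.
So t_{1221} = t_{1 + ((1221-1) mod 22)} = t_{11} = 5.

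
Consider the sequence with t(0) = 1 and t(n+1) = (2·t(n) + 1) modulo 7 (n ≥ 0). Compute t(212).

We have t(0) = 1, t(1) = 3, t(2) = 0, t(3) = 1.
The sequence repeats with period 3.
(212 - 0) mod 3 = 2, so t(212) = t(2) = 0.

0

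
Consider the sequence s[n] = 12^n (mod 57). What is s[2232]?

39

s[1] = 12,  s[2] = 30,  s[3] = 18,  s[4] = 45,  s[5] = 27,  s[6] = 39,  s[7] = 12.
The sequence repeats with period 6.
So s[2232] = s[1 + ((2232-1) mod 6)] = s[6] = 39.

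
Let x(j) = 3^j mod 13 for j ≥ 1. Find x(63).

Computing terms: x(1) = 3,  x(2) = 9,  x(3) = 1,  x(4) = 3.
Since x(4) = x(1) = 3, the sequence is periodic with period 3.
(63 - 1) mod 3 = 2, so x(63) = x(3) = 1.

1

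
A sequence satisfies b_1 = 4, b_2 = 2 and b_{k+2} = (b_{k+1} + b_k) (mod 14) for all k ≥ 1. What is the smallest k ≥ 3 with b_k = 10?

Listing terms: b_1 = 4, b_2 = 2, b_3 = 6, b_4 = 8, b_5 = 0, b_6 = 8, b_7 = 8, b_8 = 2, b_9 = 10, b_{10} = 12, b_{11} = 8, b_{12} = 6, b_{13} = 0, b_{14} = 6, b_{15} = 6, b_{16} = 12, b_{17} = 4, b_{18} = 2.
Since (b_{17}, b_{18}) = (b_1, b_2) = (4, 2) (two consecutive terms determine the rest), the sequence is periodic with period 16.
The value 10 first appears (with k ≥ 3) at b_9.

9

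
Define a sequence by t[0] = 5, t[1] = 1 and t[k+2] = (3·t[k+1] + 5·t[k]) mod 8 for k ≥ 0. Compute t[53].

2

Listing terms: t[0] = 5; t[1] = 1; t[2] = 4; t[3] = 1; t[4] = 7; t[5] = 2; t[6] = 1; t[7] = 5; t[8] = 4; t[9] = 5; t[10] = 3; t[11] = 2; t[12] = 5; t[13] = 1.
Since (t[12], t[13]) = (t[0], t[1]) = (5, 1) (two consecutive terms determine the rest), the sequence is periodic with period 12.
(53 - 0) mod 12 = 5, so t[53] = t[5] = 2.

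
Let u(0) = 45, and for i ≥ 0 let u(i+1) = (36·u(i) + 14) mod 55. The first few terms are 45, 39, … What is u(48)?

22

We have u(0) = 45,  u(1) = 39,  u(2) = 43,  u(3) = 22,  u(4) = 36,  u(5) = 45.
Since u(5) = u(0) = 45, the sequence is periodic with period 5.
So u(48) = u(0 + ((48-0) mod 5)) = u(3) = 22.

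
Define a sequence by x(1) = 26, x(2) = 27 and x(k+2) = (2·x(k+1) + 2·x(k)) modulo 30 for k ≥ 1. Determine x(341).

x(1) = 26; x(2) = 27; x(3) = 16; x(4) = 26; x(5) = 24; x(6) = 10; x(7) = 8; x(8) = 6; x(9) = 28; x(10) = 8; x(11) = 12; x(12) = 10; x(13) = 14; x(14) = 18; x(15) = 4; x(16) = 14; x(17) = 6; x(18) = 10; x(19) = 2; x(20) = 24; x(21) = 22; x(22) = 2; x(23) = 18; x(24) = 10; x(25) = 26; x(26) = 12; x(27) = 16; x(28) = 26.
Since (x(27), x(28)) = (x(3), x(4)) = (16, 26) (two consecutive terms determine the rest), the sequence is eventually periodic: after a pre-period of length 2 it cycles with period 24.
For k ≥ 3, x(k) depends only on (k - 3) mod 24. (341 - 3) mod 24 = 2, so x(341) = x(5) = 24.

24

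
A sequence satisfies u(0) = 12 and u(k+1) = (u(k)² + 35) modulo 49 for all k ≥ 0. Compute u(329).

Computing terms: u(0) = 12, u(1) = 32, u(2) = 30, u(3) = 4, u(4) = 2, u(5) = 39, u(6) = 37, u(7) = 32.
Since u(7) = u(1) = 32, the sequence is eventually periodic: after a pre-period of length 1 it cycles with period 6.
For k ≥ 1, u(k) depends only on (k - 1) mod 6. (329 - 1) mod 6 = 4, so u(329) = u(5) = 39.

39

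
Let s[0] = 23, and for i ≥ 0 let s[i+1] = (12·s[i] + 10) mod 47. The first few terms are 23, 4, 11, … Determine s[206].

We have s[0] = 23, s[1] = 4, s[2] = 11, s[3] = 1, s[4] = 22, s[5] = 39, s[6] = 8, s[7] = 12, s[8] = 13, s[9] = 25, s[10] = 28, s[11] = 17, s[12] = 26, s[13] = 40, s[14] = 20, s[15] = 15, s[16] = 2, s[17] = 34, s[18] = 42, s[19] = 44, s[20] = 21, s[21] = 27, s[22] = 5, s[23] = 23.
Since s[23] = s[0] = 23, the sequence is periodic with period 23.
So s[206] = s[0 + ((206-0) mod 23)] = s[22] = 5.

5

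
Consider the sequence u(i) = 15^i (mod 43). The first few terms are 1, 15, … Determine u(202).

We have u(0) = 1; u(1) = 15; u(2) = 10; u(3) = 21; u(4) = 14; u(5) = 38; u(6) = 11; u(7) = 36; u(8) = 24; u(9) = 16; u(10) = 25; u(11) = 31; u(12) = 35; u(13) = 9; u(14) = 6; u(15) = 4; u(16) = 17; u(17) = 40; u(18) = 41; u(19) = 13; u(20) = 23; u(21) = 1.
Since u(21) = u(0) = 1, the sequence is periodic with period 21.
(202 - 0) mod 21 = 13, so u(202) = u(13) = 9.

9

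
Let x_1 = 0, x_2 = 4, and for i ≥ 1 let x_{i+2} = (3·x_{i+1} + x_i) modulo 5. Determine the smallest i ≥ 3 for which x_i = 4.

Computing terms: x_1 = 0; x_2 = 4; x_3 = 2; x_4 = 0; x_5 = 2; x_6 = 1; x_7 = 0; x_8 = 1; x_9 = 3; x_{10} = 0; x_{11} = 3; x_{12} = 4; x_{13} = 0; x_{14} = 4.
Since (x_{13}, x_{14}) = (x_1, x_2) = (0, 4) (two consecutive terms determine the rest), the sequence is periodic with period 12.
The value 4 first appears (with i ≥ 3) at x_{12}.

12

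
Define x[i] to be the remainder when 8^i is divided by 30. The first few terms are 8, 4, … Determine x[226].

4

Listing terms: x[1] = 8, x[2] = 4, x[3] = 2, x[4] = 16, x[5] = 8.
The sequence repeats with period 4.
(226 - 1) mod 4 = 1, so x[226] = x[2] = 4.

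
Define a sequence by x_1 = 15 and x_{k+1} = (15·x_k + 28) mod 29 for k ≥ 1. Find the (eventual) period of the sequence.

28

x_1 = 15,  x_2 = 21,  x_3 = 24,  x_4 = 11,  x_5 = 19,  x_6 = 23,  x_7 = 25,  x_8 = 26,  x_9 = 12,  x_{10} = 5,  x_{11} = 16,  x_{12} = 7,  x_{13} = 17,  x_{14} = 22,  x_{15} = 10,  x_{16} = 4,  x_{17} = 1,  x_{18} = 14,  x_{19} = 6,  x_{20} = 2,  x_{21} = 0,  x_{22} = 28,  x_{23} = 13,  x_{24} = 20,  x_{25} = 9,  x_{26} = 18,  x_{27} = 8,  x_{28} = 3,  x_{29} = 15.
The sequence repeats with period 28.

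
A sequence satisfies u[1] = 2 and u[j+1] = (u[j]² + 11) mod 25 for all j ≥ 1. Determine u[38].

10

We have u[1] = 2, u[2] = 15, u[3] = 11, u[4] = 7, u[5] = 10, u[6] = 11.
Since u[6] = u[3] = 11, the sequence is eventually periodic: after a pre-period of length 2 it cycles with period 3.
For j ≥ 3, u[j] depends only on (j - 3) mod 3. (38 - 3) mod 3 = 2, so u[38] = u[5] = 10.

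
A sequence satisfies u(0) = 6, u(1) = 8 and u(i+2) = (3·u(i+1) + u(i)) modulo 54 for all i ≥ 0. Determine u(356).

We have u(0) = 6,  u(1) = 8,  u(2) = 30,  u(3) = 44,  u(4) = 0,  u(5) = 44,  u(6) = 24,  u(7) = 8,  u(8) = 48,  u(9) = 44,  u(10) = 18,  u(11) = 44,  u(12) = 42,  u(13) = 8,  u(14) = 12,  u(15) = 44,  u(16) = 36,  u(17) = 44,  u(18) = 6,  u(19) = 8.
The sequence repeats with period 18.
(356 - 0) mod 18 = 14, so u(356) = u(14) = 12.

12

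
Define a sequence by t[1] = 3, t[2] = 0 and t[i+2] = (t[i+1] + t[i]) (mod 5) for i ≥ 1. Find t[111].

Listing terms: t[1] = 3; t[2] = 0; t[3] = 3; t[4] = 3; t[5] = 1; t[6] = 4; t[7] = 0; t[8] = 4; t[9] = 4; t[10] = 3; t[11] = 2; t[12] = 0; t[13] = 2; t[14] = 2; t[15] = 4; t[16] = 1; t[17] = 0; t[18] = 1; t[19] = 1; t[20] = 2; t[21] = 3; t[22] = 0.
The sequence repeats with period 20.
(111 - 1) mod 20 = 10, so t[111] = t[11] = 2.

2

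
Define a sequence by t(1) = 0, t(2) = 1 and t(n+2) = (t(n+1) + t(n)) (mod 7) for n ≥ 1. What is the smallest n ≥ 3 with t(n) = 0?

9

We have t(1) = 0; t(2) = 1; t(3) = 1; t(4) = 2; t(5) = 3; t(6) = 5; t(7) = 1; t(8) = 6; t(9) = 0; t(10) = 6; t(11) = 6; t(12) = 5; t(13) = 4; t(14) = 2; t(15) = 6; t(16) = 1; t(17) = 0; t(18) = 1.
Since (t(17), t(18)) = (t(1), t(2)) = (0, 1) (two consecutive terms determine the rest), the sequence is periodic with period 16.
The value 0 first appears (with n ≥ 3) at t(9).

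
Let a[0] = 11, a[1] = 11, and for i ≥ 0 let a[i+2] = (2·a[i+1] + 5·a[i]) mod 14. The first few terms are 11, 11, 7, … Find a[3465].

1

We have a[0] = 11, a[1] = 11, a[2] = 7, a[3] = 13, a[4] = 5, a[5] = 5, a[6] = 7, a[7] = 11, a[8] = 1, a[9] = 1, a[10] = 7, a[11] = 5, a[12] = 3, a[13] = 3, a[14] = 7, a[15] = 1, a[16] = 9, a[17] = 9, a[18] = 7, a[19] = 3, a[20] = 13, a[21] = 13, a[22] = 7, a[23] = 9, a[24] = 11, a[25] = 11.
The sequence repeats with period 24.
(3465 - 0) mod 24 = 9, so a[3465] = a[9] = 1.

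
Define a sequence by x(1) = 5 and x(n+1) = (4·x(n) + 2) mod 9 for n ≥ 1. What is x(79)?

8

We have x(1) = 5,  x(2) = 4,  x(3) = 0,  x(4) = 2,  x(5) = 1,  x(6) = 6,  x(7) = 8,  x(8) = 7,  x(9) = 3,  x(10) = 5.
The sequence repeats with period 9.
(79 - 1) mod 9 = 6, so x(79) = x(7) = 8.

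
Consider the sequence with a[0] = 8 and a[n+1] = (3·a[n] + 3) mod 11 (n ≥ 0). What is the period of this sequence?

5

Computing terms: a[0] = 8, a[1] = 5, a[2] = 7, a[3] = 2, a[4] = 9, a[5] = 8.
The sequence repeats with period 5.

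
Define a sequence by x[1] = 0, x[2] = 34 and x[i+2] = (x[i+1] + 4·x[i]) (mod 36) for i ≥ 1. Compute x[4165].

18

x[1] = 0, x[2] = 34, x[3] = 34, x[4] = 26, x[5] = 18, x[6] = 14, x[7] = 14, x[8] = 34, x[9] = 18, x[10] = 10, x[11] = 10, x[12] = 14, x[13] = 18, x[14] = 2, x[15] = 2, x[16] = 10, x[17] = 18, x[18] = 22, x[19] = 22, x[20] = 2, x[21] = 18, x[22] = 26, x[23] = 26, x[24] = 22, x[25] = 18, x[26] = 34, x[27] = 34.
Since (x[26], x[27]) = (x[2], x[3]) = (34, 34) (two consecutive terms determine the rest), the sequence is eventually periodic: after a pre-period of length 1 it cycles with period 24.
For i ≥ 2, x[i] depends only on (i - 2) mod 24. (4165 - 2) mod 24 = 11, so x[4165] = x[13] = 18.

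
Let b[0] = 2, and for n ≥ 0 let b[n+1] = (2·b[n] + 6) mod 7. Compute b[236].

5

Computing terms: b[0] = 2, b[1] = 3, b[2] = 5, b[3] = 2.
Since b[3] = b[0] = 2, the sequence is periodic with period 3.
(236 - 0) mod 3 = 2, so b[236] = b[2] = 5.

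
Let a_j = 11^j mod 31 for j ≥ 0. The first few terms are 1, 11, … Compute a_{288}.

2

We have a_0 = 1,  a_1 = 11,  a_2 = 28,  a_3 = 29,  a_4 = 9,  a_5 = 6,  a_6 = 4,  a_7 = 13,  a_8 = 19,  a_9 = 23,  a_{10} = 5,  a_{11} = 24,  a_{12} = 16,  a_{13} = 21,  a_{14} = 14,  a_{15} = 30,  a_{16} = 20,  a_{17} = 3,  a_{18} = 2,  a_{19} = 22,  a_{20} = 25,  a_{21} = 27,  a_{22} = 18,  a_{23} = 12,  a_{24} = 8,  a_{25} = 26,  a_{26} = 7,  a_{27} = 15,  a_{28} = 10,  a_{29} = 17,  a_{30} = 1.
Since a_{30} = a_0 = 1, the sequence is periodic with period 30.
(288 - 0) mod 30 = 18, so a_{288} = a_{18} = 2.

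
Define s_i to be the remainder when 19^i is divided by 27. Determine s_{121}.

19

Computing terms: s_1 = 19, s_2 = 10, s_3 = 1, s_4 = 19.
The sequence repeats with period 3.
(121 - 1) mod 3 = 0, so s_{121} = s_1 = 19.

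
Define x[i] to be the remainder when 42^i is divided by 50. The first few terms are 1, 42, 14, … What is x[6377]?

2

Listing terms: x[0] = 1, x[1] = 42, x[2] = 14, x[3] = 38, x[4] = 46, x[5] = 32, x[6] = 44, x[7] = 48, x[8] = 16, x[9] = 22, x[10] = 24, x[11] = 8, x[12] = 36, x[13] = 12, x[14] = 4, x[15] = 18, x[16] = 6, x[17] = 2, x[18] = 34, x[19] = 28, x[20] = 26, x[21] = 42.
Since x[21] = x[1] = 42, the sequence is eventually periodic: after a pre-period of length 1 it cycles with period 20.
For i ≥ 1, x[i] depends only on (i - 1) mod 20. (6377 - 1) mod 20 = 16, so x[6377] = x[17] = 2.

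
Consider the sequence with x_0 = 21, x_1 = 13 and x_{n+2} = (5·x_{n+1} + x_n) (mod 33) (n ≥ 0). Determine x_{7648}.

Listing terms: x_0 = 21, x_1 = 13, x_2 = 20, x_3 = 14, x_4 = 24, x_5 = 2, x_6 = 1, x_7 = 7, x_8 = 3, x_9 = 22, x_{10} = 14, x_{11} = 26, x_{12} = 12, x_{13} = 20, x_{14} = 13, x_{15} = 19, x_{16} = 9, x_{17} = 31, x_{18} = 32, x_{19} = 26, x_{20} = 30, x_{21} = 11, x_{22} = 19, x_{23} = 7, x_{24} = 21, x_{25} = 13.
Since (x_{24}, x_{25}) = (x_0, x_1) = (21, 13) (two consecutive terms determine the rest), the sequence is periodic with period 24.
(7648 - 0) mod 24 = 16, so x_{7648} = x_{16} = 9.

9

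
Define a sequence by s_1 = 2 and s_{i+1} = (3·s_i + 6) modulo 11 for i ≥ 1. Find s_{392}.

1

We have s_1 = 2, s_2 = 1, s_3 = 9, s_4 = 0, s_5 = 6, s_6 = 2.
Since s_6 = s_1 = 2, the sequence is periodic with period 5.
So s_{392} = s_{1 + ((392-1) mod 5)} = s_2 = 1.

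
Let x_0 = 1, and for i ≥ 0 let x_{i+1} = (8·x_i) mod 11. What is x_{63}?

We have x_0 = 1, x_1 = 8, x_2 = 9, x_3 = 6, x_4 = 4, x_5 = 10, x_6 = 3, x_7 = 2, x_8 = 5, x_9 = 7, x_{10} = 1.
Since x_{10} = x_0 = 1, the sequence is periodic with period 10.
(63 - 0) mod 10 = 3, so x_{63} = x_3 = 6.

6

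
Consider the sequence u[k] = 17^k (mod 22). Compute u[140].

Listing terms: u[1] = 17,  u[2] = 3,  u[3] = 7,  u[4] = 9,  u[5] = 21,  u[6] = 5,  u[7] = 19,  u[8] = 15,  u[9] = 13,  u[10] = 1,  u[11] = 17.
The sequence repeats with period 10.
(140 - 1) mod 10 = 9, so u[140] = u[10] = 1.

1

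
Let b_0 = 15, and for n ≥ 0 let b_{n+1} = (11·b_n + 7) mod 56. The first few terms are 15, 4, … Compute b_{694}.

Listing terms: b_0 = 15; b_1 = 4; b_2 = 51; b_3 = 8; b_4 = 39; b_5 = 44; b_6 = 43; b_7 = 32; b_8 = 23; b_9 = 36; b_{10} = 11; b_{11} = 16; b_{12} = 15.
Since b_{12} = b_0 = 15, the sequence is periodic with period 12.
So b_{694} = b_{0 + ((694-0) mod 12)} = b_{10} = 11.

11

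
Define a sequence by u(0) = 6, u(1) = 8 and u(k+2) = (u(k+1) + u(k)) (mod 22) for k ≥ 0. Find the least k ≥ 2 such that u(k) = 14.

We have u(0) = 6, u(1) = 8, u(2) = 14, u(3) = 0, u(4) = 14, u(5) = 14, u(6) = 6, u(7) = 20, u(8) = 4, u(9) = 2, u(10) = 6, u(11) = 8.
Since (u(10), u(11)) = (u(0), u(1)) = (6, 8) (two consecutive terms determine the rest), the sequence is periodic with period 10.
The value 14 first appears (with k ≥ 2) at u(2).

2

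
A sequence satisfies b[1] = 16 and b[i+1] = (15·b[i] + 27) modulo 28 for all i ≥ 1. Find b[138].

19

b[1] = 16, b[2] = 15, b[3] = 0, b[4] = 27, b[5] = 12, b[6] = 11, b[7] = 24, b[8] = 23, b[9] = 8, b[10] = 7, b[11] = 20, b[12] = 19, b[13] = 4, b[14] = 3, b[15] = 16.
Since b[15] = b[1] = 16, the sequence is periodic with period 14.
(138 - 1) mod 14 = 11, so b[138] = b[12] = 19.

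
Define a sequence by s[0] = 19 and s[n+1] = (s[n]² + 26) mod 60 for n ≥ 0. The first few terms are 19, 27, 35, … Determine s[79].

27

Listing terms: s[0] = 19, s[1] = 27, s[2] = 35, s[3] = 51, s[4] = 47, s[5] = 15, s[6] = 11, s[7] = 27.
Since s[7] = s[1] = 27, the sequence is eventually periodic: after a pre-period of length 1 it cycles with period 6.
For n ≥ 1, s[n] depends only on (n - 1) mod 6. (79 - 1) mod 6 = 0, so s[79] = s[1] = 27.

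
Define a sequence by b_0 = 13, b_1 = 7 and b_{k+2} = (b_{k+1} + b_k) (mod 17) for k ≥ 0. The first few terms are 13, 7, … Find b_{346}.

4

Computing terms: b_0 = 13,  b_1 = 7,  b_2 = 3,  b_3 = 10,  b_4 = 13,  b_5 = 6,  b_6 = 2,  b_7 = 8,  b_8 = 10,  b_9 = 1,  b_{10} = 11,  b_{11} = 12,  b_{12} = 6,  b_{13} = 1,  b_{14} = 7,  b_{15} = 8,  b_{16} = 15,  b_{17} = 6,  b_{18} = 4,  b_{19} = 10,  b_{20} = 14,  b_{21} = 7,  b_{22} = 4,  b_{23} = 11,  b_{24} = 15,  b_{25} = 9,  b_{26} = 7,  b_{27} = 16,  b_{28} = 6,  b_{29} = 5,  b_{30} = 11,  b_{31} = 16,  b_{32} = 10,  b_{33} = 9,  b_{34} = 2,  b_{35} = 11,  b_{36} = 13,  b_{37} = 7.
The sequence repeats with period 36.
(346 - 0) mod 36 = 22, so b_{346} = b_{22} = 4.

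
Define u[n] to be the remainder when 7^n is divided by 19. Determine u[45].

1

u[0] = 1, u[1] = 7, u[2] = 11, u[3] = 1.
The sequence repeats with period 3.
So u[45] = u[0 + ((45-0) mod 3)] = u[0] = 1.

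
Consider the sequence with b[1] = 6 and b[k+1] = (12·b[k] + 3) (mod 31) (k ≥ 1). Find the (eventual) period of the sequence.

b[1] = 6; b[2] = 13; b[3] = 4; b[4] = 20; b[5] = 26; b[6] = 5; b[7] = 1; b[8] = 15; b[9] = 28; b[10] = 29; b[11] = 10; b[12] = 30; b[13] = 22; b[14] = 19; b[15] = 14; b[16] = 16; b[17] = 9; b[18] = 18; b[19] = 2; b[20] = 27; b[21] = 17; b[22] = 21; b[23] = 7; b[24] = 25; b[25] = 24; b[26] = 12; b[27] = 23; b[28] = 0; b[29] = 3; b[30] = 8; b[31] = 6.
The sequence repeats with period 30.

30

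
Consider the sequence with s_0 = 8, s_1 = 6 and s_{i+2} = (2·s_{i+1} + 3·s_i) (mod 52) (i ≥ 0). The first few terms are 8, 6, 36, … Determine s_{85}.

We have s_0 = 8,  s_1 = 6,  s_2 = 36,  s_3 = 38,  s_4 = 28,  s_5 = 14,  s_6 = 8,  s_7 = 6.
The sequence repeats with period 6.
(85 - 0) mod 6 = 1, so s_{85} = s_1 = 6.

6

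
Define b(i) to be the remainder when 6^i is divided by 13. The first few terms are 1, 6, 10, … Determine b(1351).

We have b(0) = 1; b(1) = 6; b(2) = 10; b(3) = 8; b(4) = 9; b(5) = 2; b(6) = 12; b(7) = 7; b(8) = 3; b(9) = 5; b(10) = 4; b(11) = 11; b(12) = 1.
The sequence repeats with period 12.
(1351 - 0) mod 12 = 7, so b(1351) = b(7) = 7.

7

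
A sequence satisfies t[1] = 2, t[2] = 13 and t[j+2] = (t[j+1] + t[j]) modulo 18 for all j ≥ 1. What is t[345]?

We have t[1] = 2; t[2] = 13; t[3] = 15; t[4] = 10; t[5] = 7; t[6] = 17; t[7] = 6; t[8] = 5; t[9] = 11; t[10] = 16; t[11] = 9; t[12] = 7; t[13] = 16; t[14] = 5; t[15] = 3; t[16] = 8; t[17] = 11; t[18] = 1; t[19] = 12; t[20] = 13; t[21] = 7; t[22] = 2; t[23] = 9; t[24] = 11; t[25] = 2; t[26] = 13.
The sequence repeats with period 24.
(345 - 1) mod 24 = 8, so t[345] = t[9] = 11.

11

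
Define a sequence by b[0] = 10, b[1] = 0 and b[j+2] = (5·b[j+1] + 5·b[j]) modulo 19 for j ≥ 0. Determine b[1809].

8

Computing terms: b[0] = 10, b[1] = 0, b[2] = 12, b[3] = 3, b[4] = 18, b[5] = 10, b[6] = 7, b[7] = 9, b[8] = 4, b[9] = 8, b[10] = 3, b[11] = 17, b[12] = 5, b[13] = 15, b[14] = 5, b[15] = 5, b[16] = 12, b[17] = 9, b[18] = 10, b[19] = 0.
The sequence repeats with period 18.
So b[1809] = b[0 + ((1809-0) mod 18)] = b[9] = 8.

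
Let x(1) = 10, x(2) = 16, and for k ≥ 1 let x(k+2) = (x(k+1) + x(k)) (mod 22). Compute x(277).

2

We have x(1) = 10,  x(2) = 16,  x(3) = 4,  x(4) = 20,  x(5) = 2,  x(6) = 0,  x(7) = 2,  x(8) = 2,  x(9) = 4,  x(10) = 6,  x(11) = 10,  x(12) = 16.
Since (x(11), x(12)) = (x(1), x(2)) = (10, 16) (two consecutive terms determine the rest), the sequence is periodic with period 10.
So x(277) = x(1 + ((277-1) mod 10)) = x(7) = 2.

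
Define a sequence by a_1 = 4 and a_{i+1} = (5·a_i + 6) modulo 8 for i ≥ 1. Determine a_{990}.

Computing terms: a_1 = 4; a_2 = 2; a_3 = 0; a_4 = 6; a_5 = 4.
Since a_5 = a_1 = 4, the sequence is periodic with period 4.
(990 - 1) mod 4 = 1, so a_{990} = a_2 = 2.

2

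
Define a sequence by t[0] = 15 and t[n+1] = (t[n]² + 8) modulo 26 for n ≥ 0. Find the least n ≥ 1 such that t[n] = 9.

2

Computing terms: t[0] = 15; t[1] = 25; t[2] = 9; t[3] = 11; t[4] = 25.
Since t[4] = t[1] = 25, the sequence is eventually periodic: after a pre-period of length 1 it cycles with period 3.
The value 9 first appears (with n ≥ 1) at t[2].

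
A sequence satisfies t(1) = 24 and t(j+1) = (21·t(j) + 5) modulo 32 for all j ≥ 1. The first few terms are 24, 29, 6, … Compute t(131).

Computing terms: t(1) = 24; t(2) = 29; t(3) = 6; t(4) = 3; t(5) = 4; t(6) = 25; t(7) = 18; t(8) = 31; t(9) = 16; t(10) = 21; t(11) = 30; t(12) = 27; t(13) = 28; t(14) = 17; t(15) = 10; t(16) = 23; t(17) = 8; t(18) = 13; t(19) = 22; t(20) = 19; t(21) = 20; t(22) = 9; t(23) = 2; t(24) = 15; t(25) = 0; t(26) = 5; t(27) = 14; t(28) = 11; t(29) = 12; t(30) = 1; t(31) = 26; t(32) = 7; t(33) = 24.
The sequence repeats with period 32.
So t(131) = t(1 + ((131-1) mod 32)) = t(3) = 6.

6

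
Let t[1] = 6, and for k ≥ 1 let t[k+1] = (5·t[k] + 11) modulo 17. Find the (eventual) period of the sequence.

16

t[1] = 6; t[2] = 7; t[3] = 12; t[4] = 3; t[5] = 9; t[6] = 5; t[7] = 2; t[8] = 4; t[9] = 14; t[10] = 13; t[11] = 8; t[12] = 0; t[13] = 11; t[14] = 15; t[15] = 1; t[16] = 16; t[17] = 6.
The sequence repeats with period 16.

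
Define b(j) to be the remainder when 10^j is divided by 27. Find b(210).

Computing terms: b(1) = 10, b(2) = 19, b(3) = 1, b(4) = 10.
Since b(4) = b(1) = 10, the sequence is periodic with period 3.
(210 - 1) mod 3 = 2, so b(210) = b(3) = 1.

1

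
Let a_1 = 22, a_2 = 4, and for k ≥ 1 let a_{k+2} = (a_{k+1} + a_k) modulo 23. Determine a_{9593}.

20

a_1 = 22,  a_2 = 4,  a_3 = 3,  a_4 = 7,  a_5 = 10,  a_6 = 17,  a_7 = 4,  a_8 = 21,  a_9 = 2,  a_{10} = 0,  a_{11} = 2,  a_{12} = 2,  a_{13} = 4,  a_{14} = 6,  a_{15} = 10,  a_{16} = 16,  a_{17} = 3,  a_{18} = 19,  a_{19} = 22,  a_{20} = 18,  a_{21} = 17,  a_{22} = 12,  a_{23} = 6,  a_{24} = 18,  a_{25} = 1,  a_{26} = 19,  a_{27} = 20,  a_{28} = 16,  a_{29} = 13,  a_{30} = 6,  a_{31} = 19,  a_{32} = 2,  a_{33} = 21,  a_{34} = 0,  a_{35} = 21,  a_{36} = 21,  a_{37} = 19,  a_{38} = 17,  a_{39} = 13,  a_{40} = 7,  a_{41} = 20,  a_{42} = 4,  a_{43} = 1,  a_{44} = 5,  a_{45} = 6,  a_{46} = 11,  a_{47} = 17,  a_{48} = 5,  a_{49} = 22,  a_{50} = 4.
Since (a_{49}, a_{50}) = (a_1, a_2) = (22, 4) (two consecutive terms determine the rest), the sequence is periodic with period 48.
So a_{9593} = a_{1 + ((9593-1) mod 48)} = a_{41} = 20.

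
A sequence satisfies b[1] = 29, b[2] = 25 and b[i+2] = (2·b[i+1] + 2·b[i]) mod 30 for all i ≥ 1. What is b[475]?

8

Listing terms: b[1] = 29; b[2] = 25; b[3] = 18; b[4] = 26; b[5] = 28; b[6] = 18; b[7] = 2; b[8] = 10; b[9] = 24; b[10] = 8; b[11] = 4; b[12] = 24; b[13] = 26; b[14] = 10; b[15] = 12; b[16] = 14; b[17] = 22; b[18] = 12; b[19] = 8; b[20] = 10; b[21] = 6; b[22] = 2; b[23] = 16; b[24] = 6; b[25] = 14; b[26] = 10; b[27] = 18; b[28] = 26.
Since (b[27], b[28]) = (b[3], b[4]) = (18, 26) (two consecutive terms determine the rest), the sequence is eventually periodic: after a pre-period of length 2 it cycles with period 24.
For i ≥ 3, b[i] depends only on (i - 3) mod 24. (475 - 3) mod 24 = 16, so b[475] = b[19] = 8.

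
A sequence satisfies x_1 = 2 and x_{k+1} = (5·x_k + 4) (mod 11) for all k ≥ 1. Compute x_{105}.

4

We have x_1 = 2, x_2 = 3, x_3 = 8, x_4 = 0, x_5 = 4, x_6 = 2.
The sequence repeats with period 5.
So x_{105} = x_{1 + ((105-1) mod 5)} = x_5 = 4.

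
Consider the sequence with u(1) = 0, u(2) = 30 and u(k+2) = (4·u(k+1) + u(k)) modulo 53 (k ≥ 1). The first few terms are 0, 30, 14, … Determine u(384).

u(1) = 0, u(2) = 30, u(3) = 14, u(4) = 33, u(5) = 40, u(6) = 34, u(7) = 17, u(8) = 49, u(9) = 1, u(10) = 0, u(11) = 1, u(12) = 4, u(13) = 17, u(14) = 19, u(15) = 40, u(16) = 20, u(17) = 14, u(18) = 23, u(19) = 0, u(20) = 23, u(21) = 39, u(22) = 20, u(23) = 13, u(24) = 19, u(25) = 36, u(26) = 4, u(27) = 52, u(28) = 0, u(29) = 52, u(30) = 49, u(31) = 36, u(32) = 34, u(33) = 13, u(34) = 33, u(35) = 39, u(36) = 30, u(37) = 0, u(38) = 30.
The sequence repeats with period 36.
(384 - 1) mod 36 = 23, so u(384) = u(24) = 19.

19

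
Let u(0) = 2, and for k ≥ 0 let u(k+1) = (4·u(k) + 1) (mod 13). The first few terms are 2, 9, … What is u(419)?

10

Listing terms: u(0) = 2; u(1) = 9; u(2) = 11; u(3) = 6; u(4) = 12; u(5) = 10; u(6) = 2.
The sequence repeats with period 6.
So u(419) = u(0 + ((419-0) mod 6)) = u(5) = 10.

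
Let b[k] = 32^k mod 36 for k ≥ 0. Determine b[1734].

Listing terms: b[0] = 1, b[1] = 32, b[2] = 16, b[3] = 8, b[4] = 4, b[5] = 20, b[6] = 28, b[7] = 32.
Since b[7] = b[1] = 32, the sequence is eventually periodic: after a pre-period of length 1 it cycles with period 6.
For k ≥ 1, b[k] depends only on (k - 1) mod 6. (1734 - 1) mod 6 = 5, so b[1734] = b[6] = 28.

28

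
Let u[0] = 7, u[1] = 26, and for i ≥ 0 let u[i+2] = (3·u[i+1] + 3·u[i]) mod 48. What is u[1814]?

3

Computing terms: u[0] = 7; u[1] = 26; u[2] = 3; u[3] = 39; u[4] = 30; u[5] = 15; u[6] = 39; u[7] = 18; u[8] = 27; u[9] = 39; u[10] = 6; u[11] = 39; u[12] = 39; u[13] = 42; u[14] = 3; u[15] = 39.
Since (u[14], u[15]) = (u[2], u[3]) = (3, 39) (two consecutive terms determine the rest), the sequence is eventually periodic: after a pre-period of length 2 it cycles with period 12.
For i ≥ 2, u[i] depends only on (i - 2) mod 12. (1814 - 2) mod 12 = 0, so u[1814] = u[2] = 3.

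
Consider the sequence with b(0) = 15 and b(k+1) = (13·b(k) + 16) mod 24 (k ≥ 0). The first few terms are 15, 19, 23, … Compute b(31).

Computing terms: b(0) = 15, b(1) = 19, b(2) = 23, b(3) = 3, b(4) = 7, b(5) = 11, b(6) = 15.
The sequence repeats with period 6.
(31 - 0) mod 6 = 1, so b(31) = b(1) = 19.

19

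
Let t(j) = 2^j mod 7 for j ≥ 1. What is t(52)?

t(1) = 2, t(2) = 4, t(3) = 1, t(4) = 2.
Since t(4) = t(1) = 2, the sequence is periodic with period 3.
So t(52) = t(1 + ((52-1) mod 3)) = t(1) = 2.

2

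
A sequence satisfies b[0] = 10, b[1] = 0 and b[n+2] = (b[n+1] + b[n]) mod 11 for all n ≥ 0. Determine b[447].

3

We have b[0] = 10, b[1] = 0, b[2] = 10, b[3] = 10, b[4] = 9, b[5] = 8, b[6] = 6, b[7] = 3, b[8] = 9, b[9] = 1, b[10] = 10, b[11] = 0.
Since (b[10], b[11]) = (b[0], b[1]) = (10, 0) (two consecutive terms determine the rest), the sequence is periodic with period 10.
So b[447] = b[0 + ((447-0) mod 10)] = b[7] = 3.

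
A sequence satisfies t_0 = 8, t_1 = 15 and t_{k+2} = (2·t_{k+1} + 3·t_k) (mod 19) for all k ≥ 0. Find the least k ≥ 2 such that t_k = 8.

Computing terms: t_0 = 8, t_1 = 15, t_2 = 16, t_3 = 1, t_4 = 12, t_5 = 8, t_6 = 14, t_7 = 14, t_8 = 13, t_9 = 11, t_{10} = 4, t_{11} = 3, t_{12} = 18, t_{13} = 7, t_{14} = 11, t_{15} = 5, t_{16} = 5, t_{17} = 6, t_{18} = 8, t_{19} = 15.
Since (t_{18}, t_{19}) = (t_0, t_1) = (8, 15) (two consecutive terms determine the rest), the sequence is periodic with period 18.
The value 8 first appears (with k ≥ 2) at t_5.

5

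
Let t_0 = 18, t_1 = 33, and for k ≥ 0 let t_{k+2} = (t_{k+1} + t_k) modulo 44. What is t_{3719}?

15

Listing terms: t_0 = 18, t_1 = 33, t_2 = 7, t_3 = 40, t_4 = 3, t_5 = 43, t_6 = 2, t_7 = 1, t_8 = 3, t_9 = 4, t_{10} = 7, t_{11} = 11, t_{12} = 18, t_{13} = 29, t_{14} = 3, t_{15} = 32, t_{16} = 35, t_{17} = 23, t_{18} = 14, t_{19} = 37, t_{20} = 7, t_{21} = 0, t_{22} = 7, t_{23} = 7, t_{24} = 14, t_{25} = 21, t_{26} = 35, t_{27} = 12, t_{28} = 3, t_{29} = 15, t_{30} = 18, t_{31} = 33.
Since (t_{30}, t_{31}) = (t_0, t_1) = (18, 33) (two consecutive terms determine the rest), the sequence is periodic with period 30.
(3719 - 0) mod 30 = 29, so t_{3719} = t_{29} = 15.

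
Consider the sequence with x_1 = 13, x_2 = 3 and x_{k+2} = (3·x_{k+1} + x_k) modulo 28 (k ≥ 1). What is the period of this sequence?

48

Listing terms: x_1 = 13; x_2 = 3; x_3 = 22; x_4 = 13; x_5 = 5; x_6 = 0; x_7 = 5; x_8 = 15; x_9 = 22; x_{10} = 25; x_{11} = 13; x_{12} = 8; x_{13} = 9; x_{14} = 7; x_{15} = 2; x_{16} = 13; x_{17} = 13; x_{18} = 24; x_{19} = 1; x_{20} = 27; x_{21} = 26; x_{22} = 21; x_{23} = 5; x_{24} = 8; x_{25} = 1; x_{26} = 11; x_{27} = 6; x_{28} = 1; x_{29} = 9; x_{30} = 0; x_{31} = 9; x_{32} = 27; x_{33} = 6; x_{34} = 17; x_{35} = 1; x_{36} = 20; x_{37} = 5; x_{38} = 7; x_{39} = 26; x_{40} = 1; x_{41} = 1; x_{42} = 4; x_{43} = 13; x_{44} = 15; x_{45} = 2; x_{46} = 21; x_{47} = 9; x_{48} = 20; x_{49} = 13; x_{50} = 3.
The sequence repeats with period 48.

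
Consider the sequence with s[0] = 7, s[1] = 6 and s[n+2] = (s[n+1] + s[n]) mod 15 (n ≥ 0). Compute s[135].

14

s[0] = 7; s[1] = 6; s[2] = 13; s[3] = 4; s[4] = 2; s[5] = 6; s[6] = 8; s[7] = 14; s[8] = 7; s[9] = 6.
Since (s[8], s[9]) = (s[0], s[1]) = (7, 6) (two consecutive terms determine the rest), the sequence is periodic with period 8.
(135 - 0) mod 8 = 7, so s[135] = s[7] = 14.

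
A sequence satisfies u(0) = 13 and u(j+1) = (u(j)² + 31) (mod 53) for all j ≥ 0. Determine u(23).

14

u(0) = 13; u(1) = 41; u(2) = 16; u(3) = 22; u(4) = 38; u(5) = 44; u(6) = 6; u(7) = 14; u(8) = 15; u(9) = 44.
Since u(9) = u(5) = 44, the sequence is eventually periodic: after a pre-period of length 5 it cycles with period 4.
For j ≥ 5, u(j) depends only on (j - 5) mod 4. (23 - 5) mod 4 = 2, so u(23) = u(7) = 14.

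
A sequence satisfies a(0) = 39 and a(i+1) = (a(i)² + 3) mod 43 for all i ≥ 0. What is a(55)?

4

Listing terms: a(0) = 39,  a(1) = 19,  a(2) = 20,  a(3) = 16,  a(4) = 1,  a(5) = 4,  a(6) = 19.
Since a(6) = a(1) = 19, the sequence is eventually periodic: after a pre-period of length 1 it cycles with period 5.
For i ≥ 1, a(i) depends only on (i - 1) mod 5. (55 - 1) mod 5 = 4, so a(55) = a(5) = 4.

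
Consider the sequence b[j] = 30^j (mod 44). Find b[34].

b[1] = 30; b[2] = 20; b[3] = 28; b[4] = 4; b[5] = 32; b[6] = 36; b[7] = 24; b[8] = 16; b[9] = 40; b[10] = 12; b[11] = 8; b[12] = 20.
Since b[12] = b[2] = 20, the sequence is eventually periodic: after a pre-period of length 1 it cycles with period 10.
For j ≥ 2, b[j] depends only on (j - 2) mod 10. (34 - 2) mod 10 = 2, so b[34] = b[4] = 4.

4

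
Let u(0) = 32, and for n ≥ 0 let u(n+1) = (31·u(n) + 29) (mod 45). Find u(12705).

We have u(0) = 32; u(1) = 31; u(2) = 0; u(3) = 29; u(4) = 28; u(5) = 42; u(6) = 26; u(7) = 25; u(8) = 39; u(9) = 23; u(10) = 22; u(11) = 36; u(12) = 20; u(13) = 19; u(14) = 33; u(15) = 17; u(16) = 16; u(17) = 30; u(18) = 14; u(19) = 13; u(20) = 27; u(21) = 11; u(22) = 10; u(23) = 24; u(24) = 8; u(25) = 7; u(26) = 21; u(27) = 5; u(28) = 4; u(29) = 18; u(30) = 2; u(31) = 1; u(32) = 15; u(33) = 44; u(34) = 43; u(35) = 12; u(36) = 41; u(37) = 40; u(38) = 9; u(39) = 38; u(40) = 37; u(41) = 6; u(42) = 35; u(43) = 34; u(44) = 3; u(45) = 32.
Since u(45) = u(0) = 32, the sequence is periodic with period 45.
(12705 - 0) mod 45 = 15, so u(12705) = u(15) = 17.

17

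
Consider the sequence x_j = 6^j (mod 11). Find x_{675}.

Computing terms: x_0 = 1,  x_1 = 6,  x_2 = 3,  x_3 = 7,  x_4 = 9,  x_5 = 10,  x_6 = 5,  x_7 = 8,  x_8 = 4,  x_9 = 2,  x_{10} = 1.
Since x_{10} = x_0 = 1, the sequence is periodic with period 10.
So x_{675} = x_{0 + ((675-0) mod 10)} = x_5 = 10.

10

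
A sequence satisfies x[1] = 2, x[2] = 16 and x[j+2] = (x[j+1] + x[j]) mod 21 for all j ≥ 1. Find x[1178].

Listing terms: x[1] = 2,  x[2] = 16,  x[3] = 18,  x[4] = 13,  x[5] = 10,  x[6] = 2,  x[7] = 12,  x[8] = 14,  x[9] = 5,  x[10] = 19,  x[11] = 3,  x[12] = 1,  x[13] = 4,  x[14] = 5,  x[15] = 9,  x[16] = 14,  x[17] = 2,  x[18] = 16.
Since (x[17], x[18]) = (x[1], x[2]) = (2, 16) (two consecutive terms determine the rest), the sequence is periodic with period 16.
So x[1178] = x[1 + ((1178-1) mod 16)] = x[10] = 19.

19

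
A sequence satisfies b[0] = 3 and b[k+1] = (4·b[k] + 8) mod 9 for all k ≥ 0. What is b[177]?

We have b[0] = 3, b[1] = 2, b[2] = 7, b[3] = 0, b[4] = 8, b[5] = 4, b[6] = 6, b[7] = 5, b[8] = 1, b[9] = 3.
The sequence repeats with period 9.
(177 - 0) mod 9 = 6, so b[177] = b[6] = 6.

6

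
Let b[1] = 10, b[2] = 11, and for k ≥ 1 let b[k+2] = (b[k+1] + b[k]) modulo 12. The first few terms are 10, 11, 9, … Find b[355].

6

b[1] = 10; b[2] = 11; b[3] = 9; b[4] = 8; b[5] = 5; b[6] = 1; b[7] = 6; b[8] = 7; b[9] = 1; b[10] = 8; b[11] = 9; b[12] = 5; b[13] = 2; b[14] = 7; b[15] = 9; b[16] = 4; b[17] = 1; b[18] = 5; b[19] = 6; b[20] = 11; b[21] = 5; b[22] = 4; b[23] = 9; b[24] = 1; b[25] = 10; b[26] = 11.
Since (b[25], b[26]) = (b[1], b[2]) = (10, 11) (two consecutive terms determine the rest), the sequence is periodic with period 24.
(355 - 1) mod 24 = 18, so b[355] = b[19] = 6.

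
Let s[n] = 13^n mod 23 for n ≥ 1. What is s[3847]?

2

s[1] = 13, s[2] = 8, s[3] = 12, s[4] = 18, s[5] = 4, s[6] = 6, s[7] = 9, s[8] = 2, s[9] = 3, s[10] = 16, s[11] = 1, s[12] = 13.
Since s[12] = s[1] = 13, the sequence is periodic with period 11.
(3847 - 1) mod 11 = 7, so s[3847] = s[8] = 2.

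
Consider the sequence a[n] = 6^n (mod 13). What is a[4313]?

2

We have a[0] = 1,  a[1] = 6,  a[2] = 10,  a[3] = 8,  a[4] = 9,  a[5] = 2,  a[6] = 12,  a[7] = 7,  a[8] = 3,  a[9] = 5,  a[10] = 4,  a[11] = 11,  a[12] = 1.
Since a[12] = a[0] = 1, the sequence is periodic with period 12.
(4313 - 0) mod 12 = 5, so a[4313] = a[5] = 2.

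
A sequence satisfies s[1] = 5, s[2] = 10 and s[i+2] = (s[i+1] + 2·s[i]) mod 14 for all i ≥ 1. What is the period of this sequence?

We have s[1] = 5, s[2] = 10, s[3] = 6, s[4] = 12, s[5] = 10, s[6] = 6.
Since (s[5], s[6]) = (s[2], s[3]) = (10, 6) (two consecutive terms determine the rest), the sequence is eventually periodic: after a pre-period of length 1 it cycles with period 3.

3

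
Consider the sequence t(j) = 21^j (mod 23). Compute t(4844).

16

Listing terms: t(1) = 21; t(2) = 4; t(3) = 15; t(4) = 16; t(5) = 14; t(6) = 18; t(7) = 10; t(8) = 3; t(9) = 17; t(10) = 12; t(11) = 22; t(12) = 2; t(13) = 19; t(14) = 8; t(15) = 7; t(16) = 9; t(17) = 5; t(18) = 13; t(19) = 20; t(20) = 6; t(21) = 11; t(22) = 1; t(23) = 21.
The sequence repeats with period 22.
(4844 - 1) mod 22 = 3, so t(4844) = t(4) = 16.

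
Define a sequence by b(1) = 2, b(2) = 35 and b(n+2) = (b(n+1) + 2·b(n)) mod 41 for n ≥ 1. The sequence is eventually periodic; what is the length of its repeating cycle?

20

Listing terms: b(1) = 2; b(2) = 35; b(3) = 39; b(4) = 27; b(5) = 23; b(6) = 36; b(7) = 0; b(8) = 31; b(9) = 31; b(10) = 11; b(11) = 32; b(12) = 13; b(13) = 36; b(14) = 21; b(15) = 11; b(16) = 12; b(17) = 34; b(18) = 17; b(19) = 3; b(20) = 37; b(21) = 2; b(22) = 35.
Since (b(21), b(22)) = (b(1), b(2)) = (2, 35) (two consecutive terms determine the rest), the sequence is periodic with period 20.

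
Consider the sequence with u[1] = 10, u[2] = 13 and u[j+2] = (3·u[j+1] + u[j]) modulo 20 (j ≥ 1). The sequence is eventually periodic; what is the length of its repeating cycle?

12

Listing terms: u[1] = 10, u[2] = 13, u[3] = 9, u[4] = 0, u[5] = 9, u[6] = 7, u[7] = 10, u[8] = 17, u[9] = 1, u[10] = 0, u[11] = 1, u[12] = 3, u[13] = 10, u[14] = 13.
The sequence repeats with period 12.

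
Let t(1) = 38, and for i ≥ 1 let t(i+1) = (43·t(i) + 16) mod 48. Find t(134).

t(1) = 38,  t(2) = 18,  t(3) = 22,  t(4) = 2,  t(5) = 6,  t(6) = 34,  t(7) = 38.
The sequence repeats with period 6.
So t(134) = t(1 + ((134-1) mod 6)) = t(2) = 18.

18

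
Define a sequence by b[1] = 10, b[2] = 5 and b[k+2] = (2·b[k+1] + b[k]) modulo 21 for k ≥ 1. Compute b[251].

Listing terms: b[1] = 10, b[2] = 5, b[3] = 20, b[4] = 3, b[5] = 5, b[6] = 13, b[7] = 10, b[8] = 12, b[9] = 13, b[10] = 17, b[11] = 5, b[12] = 6, b[13] = 17, b[14] = 19, b[15] = 13, b[16] = 3, b[17] = 19, b[18] = 20, b[19] = 17, b[20] = 12, b[21] = 20, b[22] = 10, b[23] = 19, b[24] = 6, b[25] = 10, b[26] = 5.
The sequence repeats with period 24.
So b[251] = b[1 + ((251-1) mod 24)] = b[11] = 5.

5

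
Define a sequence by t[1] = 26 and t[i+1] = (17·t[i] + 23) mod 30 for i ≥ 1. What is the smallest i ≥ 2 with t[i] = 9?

We have t[1] = 26; t[2] = 15; t[3] = 8; t[4] = 9; t[5] = 26.
Since t[5] = t[1] = 26, the sequence is periodic with period 4.
The value 9 first appears (with i ≥ 2) at t[4].

4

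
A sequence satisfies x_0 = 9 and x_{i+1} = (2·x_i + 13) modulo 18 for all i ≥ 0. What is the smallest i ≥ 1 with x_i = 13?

x_0 = 9; x_1 = 13; x_2 = 3; x_3 = 1; x_4 = 15; x_5 = 7; x_6 = 9.
Since x_6 = x_0 = 9, the sequence is periodic with period 6.
The value 13 first appears (with i ≥ 1) at x_1.

1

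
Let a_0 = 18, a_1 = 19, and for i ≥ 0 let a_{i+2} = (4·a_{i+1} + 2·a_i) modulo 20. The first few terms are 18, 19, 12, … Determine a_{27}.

16

Listing terms: a_0 = 18; a_1 = 19; a_2 = 12; a_3 = 6; a_4 = 8; a_5 = 4; a_6 = 12; a_7 = 16; a_8 = 8; a_9 = 4.
Since (a_8, a_9) = (a_4, a_5) = (8, 4) (two consecutive terms determine the rest), the sequence is eventually periodic: after a pre-period of length 4 it cycles with period 4.
For i ≥ 4, a_i depends only on (i - 4) mod 4. (27 - 4) mod 4 = 3, so a_{27} = a_7 = 16.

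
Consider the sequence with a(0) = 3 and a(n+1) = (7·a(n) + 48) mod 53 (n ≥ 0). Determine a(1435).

a(0) = 3,  a(1) = 16,  a(2) = 1,  a(3) = 2,  a(4) = 9,  a(5) = 5,  a(6) = 30,  a(7) = 46,  a(8) = 52,  a(9) = 41,  a(10) = 17,  a(11) = 8,  a(12) = 51,  a(13) = 34,  a(14) = 21,  a(15) = 36,  a(16) = 35,  a(17) = 28,  a(18) = 32,  a(19) = 7,  a(20) = 44,  a(21) = 38,  a(22) = 49,  a(23) = 20,  a(24) = 29,  a(25) = 39,  a(26) = 3.
The sequence repeats with period 26.
So a(1435) = a(0 + ((1435-0) mod 26)) = a(5) = 5.

5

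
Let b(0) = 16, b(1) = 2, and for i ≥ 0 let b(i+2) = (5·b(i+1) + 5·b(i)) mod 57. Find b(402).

7

Listing terms: b(0) = 16, b(1) = 2, b(2) = 33, b(3) = 4, b(4) = 14, b(5) = 33, b(6) = 7, b(7) = 29, b(8) = 9, b(9) = 19, b(10) = 26, b(11) = 54, b(12) = 1, b(13) = 47, b(14) = 12, b(15) = 10, b(16) = 53, b(17) = 30, b(18) = 16, b(19) = 2.
The sequence repeats with period 18.
So b(402) = b(0 + ((402-0) mod 18)) = b(6) = 7.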